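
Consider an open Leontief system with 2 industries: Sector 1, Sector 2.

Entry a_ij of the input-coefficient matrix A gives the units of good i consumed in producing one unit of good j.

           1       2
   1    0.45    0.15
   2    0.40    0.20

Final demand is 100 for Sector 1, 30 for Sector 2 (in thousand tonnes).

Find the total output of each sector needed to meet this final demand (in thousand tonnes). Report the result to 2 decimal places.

x_1 = 222.37, x_2 = 148.68

I − A =
  [   0.55    -0.15]
  [  -0.40     0.80]
det(I−A) = (0.55)(0.80) − (-0.15)(-0.40) = 0.3800
adj(I−A) = [[0.80, 0.15], [0.40, 0.55]]
(I − A)⁻¹ = adj(I−A) / det(I−A) ≈
  [   2.1053     0.3947]
  [   1.0526     1.4474]
x = (I − A)⁻¹ d = adj(I−A)·d / det(I−A), with det(I−A) = 0.3800:
  x_1 = (0.80·100 + 0.15·30) / 0.3800 = 84.50 / 0.3800 ≈ 222.37
  x_2 = (0.40·100 + 0.55·30) / 0.3800 = 56.50 / 0.3800 ≈ 148.68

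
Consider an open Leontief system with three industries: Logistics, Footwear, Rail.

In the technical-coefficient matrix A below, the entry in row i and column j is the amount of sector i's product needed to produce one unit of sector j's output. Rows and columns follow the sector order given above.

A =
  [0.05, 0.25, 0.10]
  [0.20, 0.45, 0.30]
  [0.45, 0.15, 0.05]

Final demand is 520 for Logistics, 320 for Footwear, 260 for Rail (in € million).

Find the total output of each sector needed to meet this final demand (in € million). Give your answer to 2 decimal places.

x_1 = 1053.03, x_2 = 1516.72, x_3 = 1011.97

I − A =
  [   0.95    -0.25    -0.10]
  [  -0.20     0.55    -0.30]
  [  -0.45    -0.15     0.95]
Cofactors of I−A, C_ij = (−1)^(i+j)·(minor ij) (rows/columns in the sector order above):
  C_11 = (0.55)(0.95) − (-0.30)(-0.15) = 0.4775
  C_12 = −[(-0.20)(0.95) − (-0.30)(-0.45)] = 0.3250
  C_13 = (-0.20)(-0.15) − (0.55)(-0.45) = 0.2775
  C_21 = −[(-0.25)(0.95) − (-0.10)(-0.15)] = 0.2525
  C_22 = (0.95)(0.95) − (-0.10)(-0.45) = 0.8575
  C_23 = −[(0.95)(-0.15) − (-0.25)(-0.45)] = 0.2550
  C_31 = (-0.25)(-0.30) − (-0.10)(0.55) = 0.1300
  C_32 = −[(0.95)(-0.30) − (-0.10)(-0.20)] = 0.3050
  C_33 = (0.95)(0.55) − (-0.25)(-0.20) = 0.4725
det(I−A) = Σ_j (I−A)_1j·C_1j = (0.95)(0.4775) + (-0.25)(0.3250) + (-0.10)(0.2775) = 0.344625
adj(I−A) = Cᵀ =
  [ 0.4775   0.2525   0.1300]
  [ 0.3250   0.8575   0.3050]
  [ 0.2775   0.2550   0.4725]
(I − A)⁻¹ = adj(I−A) / det(I−A) ≈
  [   1.3856     0.7327     0.3772]
  [   0.9431     2.4882     0.8850]
  [   0.8052     0.7399     1.3711]
x = (I − A)⁻¹ d = adj(I−A)·d / det(I−A), with det(I−A) = 0.344625:
  x_1 = (0.4775·520 + 0.2525·320 + 0.1300·260) / 0.344625 = 362.90 / 0.344625 ≈ 1053.03
  x_2 = (0.3250·520 + 0.8575·320 + 0.3050·260) / 0.344625 = 522.70 / 0.344625 ≈ 1516.72
  x_3 = (0.2775·520 + 0.2550·320 + 0.4725·260) / 0.344625 = 348.75 / 0.344625 ≈ 1011.97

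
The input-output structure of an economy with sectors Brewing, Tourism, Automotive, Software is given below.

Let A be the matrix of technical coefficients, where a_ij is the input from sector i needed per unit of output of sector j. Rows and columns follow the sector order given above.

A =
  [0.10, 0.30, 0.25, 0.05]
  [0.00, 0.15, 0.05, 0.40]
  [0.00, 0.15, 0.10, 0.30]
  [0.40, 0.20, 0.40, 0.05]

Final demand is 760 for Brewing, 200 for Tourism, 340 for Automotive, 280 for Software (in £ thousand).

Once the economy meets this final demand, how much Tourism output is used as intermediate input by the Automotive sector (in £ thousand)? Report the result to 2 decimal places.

z_TA = 55.81

I − A =
  [   0.90    -0.30    -0.25    -0.05]
  [   0.00     0.85    -0.05    -0.40]
  [   0.00    -0.15     0.90    -0.30]
  [  -0.40    -0.20    -0.40     0.95]
Compute the cofactors C_ij = (−1)^(i+j)·(3×3 minor ij) of I−A; the adjugate is their transpose:
adj(I−A) = Cᵀ =
  [ 0.518625   0.283125   0.261625   0.229125]
  [ 0.150000   0.613500   0.225750   0.337500]
  [ 0.126000   0.215250   0.589750   0.283500]
  [ 0.303000   0.339000   0.406000   0.681750]
det(I−A) = Σ_j (I−A)_1j·C_1j = (0.90)(0.518625) + (-0.30)(0.150000) + (-0.25)(0.126000) + (-0.05)(0.303000) = 0.3751125
(I − A)⁻¹ = adj(I−A) / det(I−A) ≈
  [   1.3826     0.7548     0.6975     0.6108]
  [   0.3999     1.6355     0.6018     0.8997]
  [   0.3359     0.5738     1.5722     0.7558]
  [   0.8078     0.9037     1.0823     1.8175]
First solve x = (I − A)⁻¹ d = adj(I−A)·d / det(I−A); in particular x_A = (0.126000·760 + 0.215250·200 + 0.589750·340 + 0.283500·280) / 0.3751125 = 418.705 / 0.3751125 ≈ 1116.2118.
Intermediate flow from T to A: z_TA = a_TA · x_A = 0.05 × 418.705 / 0.3751125 = 20.93525 / 0.3751125 ≈ 55.81.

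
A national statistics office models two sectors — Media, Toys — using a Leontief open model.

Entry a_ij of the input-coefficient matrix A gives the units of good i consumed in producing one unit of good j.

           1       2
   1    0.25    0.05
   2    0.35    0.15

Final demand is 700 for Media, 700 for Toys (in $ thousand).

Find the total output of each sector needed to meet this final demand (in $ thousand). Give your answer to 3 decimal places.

x_1 = 1016.129, x_2 = 1241.935

I − A =
  [   0.75    -0.05]
  [  -0.35     0.85]
det(I−A) = (0.75)(0.85) − (-0.05)(-0.35) = 0.6200
adj(I−A) = [[0.85, 0.05], [0.35, 0.75]]
(I − A)⁻¹ = adj(I−A) / det(I−A) ≈
  [   1.3710     0.0806]
  [   0.5645     1.2097]
x = (I − A)⁻¹ d = adj(I−A)·d / det(I−A), with det(I−A) = 0.6200:
  x_1 = (0.85·700 + 0.05·700) / 0.6200 = 630.00 / 0.6200 ≈ 1016.129
  x_2 = (0.35·700 + 0.75·700) / 0.6200 = 770.00 / 0.6200 ≈ 1241.935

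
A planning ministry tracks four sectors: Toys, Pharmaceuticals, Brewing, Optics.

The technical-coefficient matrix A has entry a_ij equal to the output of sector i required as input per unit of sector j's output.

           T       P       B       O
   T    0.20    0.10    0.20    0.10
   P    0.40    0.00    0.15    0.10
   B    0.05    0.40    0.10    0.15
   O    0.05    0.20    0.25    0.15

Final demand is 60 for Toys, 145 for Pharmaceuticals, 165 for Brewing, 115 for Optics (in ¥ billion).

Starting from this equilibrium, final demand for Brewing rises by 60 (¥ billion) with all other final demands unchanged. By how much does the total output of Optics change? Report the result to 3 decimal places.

Δx_O = 33.736

I − A =
  [   0.80    -0.10    -0.20    -0.10]
  [  -0.40     1.00    -0.15    -0.10]
  [  -0.05    -0.40     0.90    -0.15]
  [  -0.05    -0.20    -0.25     0.85]
Compute the cofactors C_ij = (−1)^(i+j)·(3×3 minor ij) of I−A; the adjugate is their transpose:
adj(I−A) = Cᵀ =
  [ 0.64400   0.17475   0.20925   0.13325]
  [ 0.30425   0.56625   0.20025   0.13775]
  [ 0.19900   0.30000   0.61650   0.16750]
  [ 0.16800   0.23175   0.24075   0.59325]
det(I−A) = Σ_j (I−A)_1j·C_1j = (0.80)(0.64400) + (-0.10)(0.30425) + (-0.20)(0.19900) + (-0.10)(0.16800) = 0.428175
(I − A)⁻¹ = adj(I−A) / det(I−A) ≈
  [   1.5041     0.4081     0.4887     0.3112]
  [   0.7106     1.3225     0.4677     0.3217]
  [   0.4648     0.7006     1.4398     0.3912]
  [   0.3924     0.5413     0.5623     1.3855]
Δx = (I − A)⁻¹ Δd with Δd having +60 in the Brewing component and 0 elsewhere.
So Δx_O = L_OB · (+60), where L_OB = adj(I−A)_OB / det(I−A) = 0.24075 / 0.428175.
Δx_O = 0.24075 × (+60) / 0.428175 = 14.445 / 0.428175 ≈ 33.736.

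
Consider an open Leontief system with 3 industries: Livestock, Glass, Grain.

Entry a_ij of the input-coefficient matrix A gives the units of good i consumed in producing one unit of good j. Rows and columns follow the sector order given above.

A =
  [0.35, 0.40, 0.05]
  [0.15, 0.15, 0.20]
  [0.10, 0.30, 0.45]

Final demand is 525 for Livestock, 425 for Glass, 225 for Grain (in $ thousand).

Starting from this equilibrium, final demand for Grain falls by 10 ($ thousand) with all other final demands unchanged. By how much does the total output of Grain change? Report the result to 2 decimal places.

I − A =
  [   0.65    -0.40    -0.05]
  [  -0.15     0.85    -0.20]
  [  -0.10    -0.30     0.55]
Cofactors of I−A, C_ij = (−1)^(i+j)·(minor ij) (rows/columns in the sector order above):
  C_11 = (0.85)(0.55) − (-0.20)(-0.30) = 0.4075
  C_12 = −[(-0.15)(0.55) − (-0.20)(-0.10)] = 0.1025
  C_13 = (-0.15)(-0.30) − (0.85)(-0.10) = 0.1300
  C_21 = −[(-0.40)(0.55) − (-0.05)(-0.30)] = 0.2350
  C_22 = (0.65)(0.55) − (-0.05)(-0.10) = 0.3525
  C_23 = −[(0.65)(-0.30) − (-0.40)(-0.10)] = 0.2350
  C_31 = (-0.40)(-0.20) − (-0.05)(0.85) = 0.1225
  C_32 = −[(0.65)(-0.20) − (-0.05)(-0.15)] = 0.1375
  C_33 = (0.65)(0.85) − (-0.40)(-0.15) = 0.4925
det(I−A) = Σ_j (I−A)_1j·C_1j = (0.65)(0.4075) + (-0.40)(0.1025) + (-0.05)(0.1300) = 0.217375
adj(I−A) = Cᵀ =
  [ 0.4075   0.2350   0.1225]
  [ 0.1025   0.3525   0.1375]
  [ 0.1300   0.2350   0.4925]
(I − A)⁻¹ = adj(I−A) / det(I−A) ≈
  [   1.8746     1.0811     0.5635]
  [   0.4715     1.6216     0.6325]
  [   0.5980     1.0811     2.2657]
Δx = (I − A)⁻¹ Δd with Δd having -10 in the Grain component and 0 elsewhere.
So Δx_3 = L_33 · (-10), where L_33 = adj(I−A)_33 / det(I−A) = 0.4925 / 0.217375.
Δx_3 = 0.4925 × (-10) / 0.217375 = -4.925 / 0.217375 ≈ -22.66.

Δx_3 = -22.66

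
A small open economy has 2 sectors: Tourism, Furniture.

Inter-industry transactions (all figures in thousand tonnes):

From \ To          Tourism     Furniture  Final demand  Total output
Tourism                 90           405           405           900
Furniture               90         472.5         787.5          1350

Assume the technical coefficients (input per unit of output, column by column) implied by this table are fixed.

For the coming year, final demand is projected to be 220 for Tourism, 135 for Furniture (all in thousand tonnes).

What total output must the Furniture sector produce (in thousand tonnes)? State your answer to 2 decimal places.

Technical coefficients a_ij = z_ij / X_j:
  a_TT = 90/900 = 0.10, a_FT = 90/900 = 0.10
  a_TF = 405/1350 = 0.30, a_FF = 472.5/1350 = 0.35
I − A =
  [   0.90    -0.30]
  [  -0.10     0.65]
det(I−A) = (0.90)(0.65) − (-0.30)(-0.10) = 0.5550
adj(I−A) = [[0.65, 0.30], [0.10, 0.90]]
(I − A)⁻¹ = adj(I−A) / det(I−A) ≈
  [   1.1712     0.5405]
  [   0.1802     1.6216]
x = (I − A)⁻¹ d = adj(I−A)·d / det(I−A), with det(I−A) = 0.5550:
  x_T = (0.65·220 + 0.30·135) / 0.5550 = 183.50 / 0.5550 ≈ 330.63
  x_F = (0.10·220 + 0.90·135) / 0.5550 = 143.50 / 0.5550 ≈ 258.56

x_F = 258.56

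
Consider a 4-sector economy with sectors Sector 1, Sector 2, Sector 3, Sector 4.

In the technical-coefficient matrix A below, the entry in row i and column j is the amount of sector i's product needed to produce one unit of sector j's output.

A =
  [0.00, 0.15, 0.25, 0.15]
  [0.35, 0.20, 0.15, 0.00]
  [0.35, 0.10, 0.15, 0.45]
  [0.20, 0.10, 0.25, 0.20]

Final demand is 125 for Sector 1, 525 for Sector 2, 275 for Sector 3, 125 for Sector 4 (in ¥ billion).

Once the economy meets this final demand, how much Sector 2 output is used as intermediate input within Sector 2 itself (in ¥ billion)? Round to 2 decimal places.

z_22 = 243.77

I − A =
  [   1.00    -0.15    -0.25    -0.15]
  [  -0.35     0.80    -0.15     0.00]
  [  -0.35    -0.10     0.85    -0.45]
  [  -0.20    -0.10    -0.25     0.80]
Compute the cofactors C_ij = (−1)^(i+j)·(3×3 minor ij) of I−A; the adjugate is their transpose:
adj(I−A) = Cᵀ =
  [ 0.435250   0.132875   0.210250   0.199875]
  [ 0.254125   0.436375   0.198625   0.159375]
  [ 0.339750   0.182750   0.568750   0.383625]
  [ 0.246750   0.144875   0.255125   0.533750]
det(I−A) = Σ_j (I−A)_1j·C_1j = (1.00)(0.435250) + (-0.15)(0.254125) + (-0.25)(0.339750) + (-0.15)(0.246750) = 0.27518125
(I − A)⁻¹ = adj(I−A) / det(I−A) ≈
  [   1.5817     0.4829     0.7640     0.7263]
  [   0.9235     1.5858     0.7218     0.5792]
  [   1.2346     0.6641     2.0668     1.3941]
  [   0.8967     0.5265     0.9271     1.9396]
First solve x = (I − A)⁻¹ d = adj(I−A)·d / det(I−A); in particular x_2 = (0.254125·125 + 0.436375·525 + 0.198625·275 + 0.159375·125) / 0.27518125 = 335.40625 / 0.27518125 ≈ 1218.8558.
Intermediate flow from 2 to 2: z_22 = a_22 · x_2 = 0.20 × 335.40625 / 0.27518125 = 67.08125 / 0.27518125 ≈ 243.77.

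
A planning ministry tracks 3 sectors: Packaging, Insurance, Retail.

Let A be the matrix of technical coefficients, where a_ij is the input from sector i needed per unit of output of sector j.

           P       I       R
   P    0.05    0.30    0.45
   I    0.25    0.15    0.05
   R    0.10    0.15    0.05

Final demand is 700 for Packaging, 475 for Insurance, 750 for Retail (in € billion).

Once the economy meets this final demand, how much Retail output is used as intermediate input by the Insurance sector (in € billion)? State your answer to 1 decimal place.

z_RI = 165.4

I − A =
  [   0.95    -0.30    -0.45]
  [  -0.25     0.85    -0.05]
  [  -0.10    -0.15     0.95]
Cofactors of I−A, C_ij = (−1)^(i+j)·(minor ij) (rows/columns in the sector order above):
  C_11 = (0.85)(0.95) − (-0.05)(-0.15) = 0.8000
  C_12 = −[(-0.25)(0.95) − (-0.05)(-0.10)] = 0.2425
  C_13 = (-0.25)(-0.15) − (0.85)(-0.10) = 0.1225
  C_21 = −[(-0.30)(0.95) − (-0.45)(-0.15)] = 0.3525
  C_22 = (0.95)(0.95) − (-0.45)(-0.10) = 0.8575
  C_23 = −[(0.95)(-0.15) − (-0.30)(-0.10)] = 0.1725
  C_31 = (-0.30)(-0.05) − (-0.45)(0.85) = 0.3975
  C_32 = −[(0.95)(-0.05) − (-0.45)(-0.25)] = 0.1600
  C_33 = (0.95)(0.85) − (-0.30)(-0.25) = 0.7325
det(I−A) = Σ_j (I−A)_1j·C_1j = (0.95)(0.8000) + (-0.30)(0.2425) + (-0.45)(0.1225) = 0.632125
adj(I−A) = Cᵀ =
  [ 0.8000   0.3525   0.3975]
  [ 0.2425   0.8575   0.1600]
  [ 0.1225   0.1725   0.7325]
(I − A)⁻¹ = adj(I−A) / det(I−A) ≈
  [   1.2656     0.5576     0.6288]
  [   0.3836     1.3565     0.2531]
  [   0.1938     0.2729     1.1588]
First solve x = (I − A)⁻¹ d = adj(I−A)·d / det(I−A); in particular x_I = (0.2425·700 + 0.8575·475 + 0.1600·750) / 0.632125 = 697.0625 / 0.632125 ≈ 1102.729.
Intermediate flow from R to I: z_RI = a_RI · x_I = 0.15 × 697.0625 / 0.632125 = 104.559375 / 0.632125 ≈ 165.4.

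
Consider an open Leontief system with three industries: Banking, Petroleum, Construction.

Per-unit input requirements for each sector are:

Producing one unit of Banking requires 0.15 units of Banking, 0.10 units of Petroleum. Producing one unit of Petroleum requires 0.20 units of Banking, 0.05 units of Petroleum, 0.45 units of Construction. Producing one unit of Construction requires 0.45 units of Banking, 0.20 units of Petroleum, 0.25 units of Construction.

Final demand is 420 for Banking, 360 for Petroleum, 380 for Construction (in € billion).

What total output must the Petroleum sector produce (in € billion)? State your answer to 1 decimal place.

x_P = 693.9

I − A =
  [   0.85    -0.20    -0.45]
  [  -0.10     0.95    -0.20]
  [   0.00    -0.45     0.75]
Cofactors of I−A, C_ij = (−1)^(i+j)·(minor ij) (rows/columns in the sector order above):
  C_11 = (0.95)(0.75) − (-0.20)(-0.45) = 0.6225
  C_12 = −[(-0.10)(0.75) − (-0.20)(0.00)] = 0.0750
  C_13 = (-0.10)(-0.45) − (0.95)(0.00) = 0.0450
  C_21 = −[(-0.20)(0.75) − (-0.45)(-0.45)] = 0.3525
  C_22 = (0.85)(0.75) − (-0.45)(0.00) = 0.6375
  C_23 = −[(0.85)(-0.45) − (-0.20)(0.00)] = 0.3825
  C_31 = (-0.20)(-0.20) − (-0.45)(0.95) = 0.4675
  C_32 = −[(0.85)(-0.20) − (-0.45)(-0.10)] = 0.2150
  C_33 = (0.85)(0.95) − (-0.20)(-0.10) = 0.7875
det(I−A) = Σ_j (I−A)_1j·C_1j = (0.85)(0.6225) + (-0.20)(0.0750) + (-0.45)(0.0450) = 0.493875
adj(I−A) = Cᵀ =
  [ 0.6225   0.3525   0.4675]
  [ 0.0750   0.6375   0.2150]
  [ 0.0450   0.3825   0.7875]
(I − A)⁻¹ = adj(I−A) / det(I−A) ≈
  [   1.2604     0.7137     0.9466]
  [   0.1519     1.2908     0.4353]
  [   0.0911     0.7745     1.5945]
x = (I − A)⁻¹ d = adj(I−A)·d / det(I−A), with det(I−A) = 0.493875:
  x_B = (0.6225·420 + 0.3525·360 + 0.4675·380) / 0.493875 = 566.00 / 0.493875 ≈ 1146.0
  x_P = (0.0750·420 + 0.6375·360 + 0.2150·380) / 0.493875 = 342.70 / 0.493875 ≈ 693.9
  x_C = (0.0450·420 + 0.3825·360 + 0.7875·380) / 0.493875 = 455.85 / 0.493875 ≈ 923.0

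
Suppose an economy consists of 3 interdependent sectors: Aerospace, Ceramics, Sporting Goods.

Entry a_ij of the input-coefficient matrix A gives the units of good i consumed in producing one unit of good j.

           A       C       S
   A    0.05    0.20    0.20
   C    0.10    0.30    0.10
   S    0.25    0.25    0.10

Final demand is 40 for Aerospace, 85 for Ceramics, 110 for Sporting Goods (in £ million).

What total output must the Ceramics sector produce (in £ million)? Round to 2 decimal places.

x_C = 167.42

I − A =
  [   0.95    -0.20    -0.20]
  [  -0.10     0.70    -0.10]
  [  -0.25    -0.25     0.90]
Cofactors of I−A, C_ij = (−1)^(i+j)·(minor ij) (rows/columns in the sector order above):
  C_11 = (0.70)(0.90) − (-0.10)(-0.25) = 0.6050
  C_12 = −[(-0.10)(0.90) − (-0.10)(-0.25)] = 0.1150
  C_13 = (-0.10)(-0.25) − (0.70)(-0.25) = 0.2000
  C_21 = −[(-0.20)(0.90) − (-0.20)(-0.25)] = 0.2300
  C_22 = (0.95)(0.90) − (-0.20)(-0.25) = 0.8050
  C_23 = −[(0.95)(-0.25) − (-0.20)(-0.25)] = 0.2875
  C_31 = (-0.20)(-0.10) − (-0.20)(0.70) = 0.1600
  C_32 = −[(0.95)(-0.10) − (-0.20)(-0.10)] = 0.1150
  C_33 = (0.95)(0.70) − (-0.20)(-0.10) = 0.6450
det(I−A) = Σ_j (I−A)_1j·C_1j = (0.95)(0.6050) + (-0.20)(0.1150) + (-0.20)(0.2000) = 0.51175
adj(I−A) = Cᵀ =
  [ 0.6050   0.2300   0.1600]
  [ 0.1150   0.8050   0.1150]
  [ 0.2000   0.2875   0.6450]
(I − A)⁻¹ = adj(I−A) / det(I−A) ≈
  [   1.1822     0.4494     0.3127]
  [   0.2247     1.5730     0.2247]
  [   0.3908     0.5618     1.2604]
x = (I − A)⁻¹ d = adj(I−A)·d / det(I−A), with det(I−A) = 0.51175:
  x_A = (0.6050·40 + 0.2300·85 + 0.1600·110) / 0.51175 = 61.35 / 0.51175 ≈ 119.88
  x_C = (0.1150·40 + 0.8050·85 + 0.1150·110) / 0.51175 = 85.675 / 0.51175 ≈ 167.42
  x_S = (0.2000·40 + 0.2875·85 + 0.6450·110) / 0.51175 = 103.3875 / 0.51175 ≈ 202.03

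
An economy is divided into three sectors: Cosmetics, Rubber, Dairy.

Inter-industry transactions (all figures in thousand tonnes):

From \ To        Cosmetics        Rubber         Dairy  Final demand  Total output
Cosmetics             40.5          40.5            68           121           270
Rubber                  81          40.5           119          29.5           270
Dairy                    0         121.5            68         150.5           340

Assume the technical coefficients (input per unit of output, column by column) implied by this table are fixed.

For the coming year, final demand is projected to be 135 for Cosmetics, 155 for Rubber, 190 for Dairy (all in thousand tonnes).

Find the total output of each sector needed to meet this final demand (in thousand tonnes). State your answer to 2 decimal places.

x_C = 381.40, x_R = 539.78, x_D = 541.13

Technical coefficients a_ij = z_ij / X_j:
  a_CC = 40.5/270 = 0.15, a_RC = 81/270 = 0.30, a_DC = 0/270 = 0.00
  a_CR = 40.5/270 = 0.15, a_RR = 40.5/270 = 0.15, a_DR = 121.5/270 = 0.45
  a_CD = 68/340 = 0.20, a_RD = 119/340 = 0.35, a_DD = 68/340 = 0.20
I − A =
  [   0.85    -0.15    -0.20]
  [  -0.30     0.85    -0.35]
  [   0.00    -0.45     0.80]
Cofactors of I−A, C_ij = (−1)^(i+j)·(minor ij) (rows/columns in the sector order above):
  C_11 = (0.85)(0.80) − (-0.35)(-0.45) = 0.5225
  C_12 = −[(-0.30)(0.80) − (-0.35)(0.00)] = 0.2400
  C_13 = (-0.30)(-0.45) − (0.85)(0.00) = 0.1350
  C_21 = −[(-0.15)(0.80) − (-0.20)(-0.45)] = 0.2100
  C_22 = (0.85)(0.80) − (-0.20)(0.00) = 0.6800
  C_23 = −[(0.85)(-0.45) − (-0.15)(0.00)] = 0.3825
  C_31 = (-0.15)(-0.35) − (-0.20)(0.85) = 0.2225
  C_32 = −[(0.85)(-0.35) − (-0.20)(-0.30)] = 0.3575
  C_33 = (0.85)(0.85) − (-0.15)(-0.30) = 0.6775
det(I−A) = Σ_j (I−A)_1j·C_1j = (0.85)(0.5225) + (-0.15)(0.2400) + (-0.20)(0.1350) = 0.381125
adj(I−A) = Cᵀ =
  [ 0.5225   0.2100   0.2225]
  [ 0.2400   0.6800   0.3575]
  [ 0.1350   0.3825   0.6775]
(I − A)⁻¹ = adj(I−A) / det(I−A) ≈
  [   1.3709     0.5510     0.5838]
  [   0.6297     1.7842     0.9380]
  [   0.3542     1.0036     1.7776]
x = (I − A)⁻¹ d = adj(I−A)·d / det(I−A), with det(I−A) = 0.381125:
  x_C = (0.5225·135 + 0.2100·155 + 0.2225·190) / 0.381125 = 145.3625 / 0.381125 ≈ 381.40
  x_R = (0.2400·135 + 0.6800·155 + 0.3575·190) / 0.381125 = 205.725 / 0.381125 ≈ 539.78
  x_D = (0.1350·135 + 0.3825·155 + 0.6775·190) / 0.381125 = 206.2375 / 0.381125 ≈ 541.13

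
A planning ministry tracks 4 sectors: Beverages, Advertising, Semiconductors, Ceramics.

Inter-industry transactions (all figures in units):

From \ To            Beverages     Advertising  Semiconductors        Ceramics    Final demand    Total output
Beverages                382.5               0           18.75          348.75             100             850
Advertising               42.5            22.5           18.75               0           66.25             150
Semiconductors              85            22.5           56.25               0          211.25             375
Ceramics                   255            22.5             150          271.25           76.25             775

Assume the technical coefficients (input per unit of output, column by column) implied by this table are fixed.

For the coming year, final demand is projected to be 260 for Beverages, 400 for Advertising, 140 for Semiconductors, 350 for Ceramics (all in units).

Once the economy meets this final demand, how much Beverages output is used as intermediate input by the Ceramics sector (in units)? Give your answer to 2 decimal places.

z_14 = 904.15

Technical coefficients a_ij = z_ij / X_j:
  a_11 = 382.5/850 = 0.45, a_21 = 42.5/850 = 0.05, a_31 = 85/850 = 0.10, a_41 = 255/850 = 0.30
  a_12 = 0/150 = 0.00, a_22 = 22.5/150 = 0.15, a_32 = 22.5/150 = 0.15, a_42 = 22.5/150 = 0.15
  a_13 = 18.75/375 = 0.05, a_23 = 18.75/375 = 0.05, a_33 = 56.25/375 = 0.15, a_43 = 150/375 = 0.40
  a_14 = 348.75/775 = 0.45, a_24 = 0/775 = 0.00, a_34 = 0/775 = 0.00, a_44 = 271.25/775 = 0.35
I − A =
  [   0.55     0.00    -0.05    -0.45]
  [  -0.05     0.85    -0.05     0.00]
  [  -0.10    -0.15     0.85     0.00]
  [  -0.30    -0.15    -0.40     0.65]
Compute the cofactors C_ij = (−1)^(i+j)·(3×3 minor ij) of I−A; the adjugate is their transpose:
adj(I−A) = Cᵀ =
  [ 0.464750   0.089250   0.184000   0.321750]
  [ 0.030875   0.167875   0.021750   0.021375]
  [ 0.060125   0.040125   0.185750   0.041625]
  [ 0.258625   0.104625   0.204250   0.388625]
det(I−A) = Σ_j (I−A)_1j·C_1j = (0.55)(0.464750) + (0.00)(0.030875) + (-0.05)(0.060125) + (-0.45)(0.258625) = 0.136225
(I − A)⁻¹ = adj(I−A) / det(I−A) ≈
  [   3.4116     0.6552     1.3507     2.3619]
  [   0.2266     1.2323     0.1597     0.1569]
  [   0.4414     0.2945     1.3636     0.3056]
  [   1.8985     0.7680     1.4994     2.8528]
First solve x = (I − A)⁻¹ d = adj(I−A)·d / det(I−A); in particular x_4 = (0.258625·260 + 0.104625·400 + 0.204250·140 + 0.388625·350) / 0.136225 = 273.70625 / 0.136225 ≈ 2009.2219.
Intermediate flow from 1 to 4: z_14 = a_14 · x_4 = 0.45 × 273.70625 / 0.136225 = 123.1678125 / 0.136225 ≈ 904.15.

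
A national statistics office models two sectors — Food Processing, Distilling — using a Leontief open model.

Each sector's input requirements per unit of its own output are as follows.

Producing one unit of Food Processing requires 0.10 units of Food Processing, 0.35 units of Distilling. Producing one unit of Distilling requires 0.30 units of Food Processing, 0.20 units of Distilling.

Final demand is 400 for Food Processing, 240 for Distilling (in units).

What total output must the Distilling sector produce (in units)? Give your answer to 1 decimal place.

x_D = 578.9

I − A =
  [   0.90    -0.30]
  [  -0.35     0.80]
det(I−A) = (0.90)(0.80) − (-0.30)(-0.35) = 0.6150
adj(I−A) = [[0.80, 0.30], [0.35, 0.90]]
(I − A)⁻¹ = adj(I−A) / det(I−A) ≈
  [   1.3008     0.4878]
  [   0.5691     1.4634]
x = (I − A)⁻¹ d = adj(I−A)·d / det(I−A), with det(I−A) = 0.6150:
  x_F = (0.80·400 + 0.30·240) / 0.6150 = 392.00 / 0.6150 ≈ 637.4
  x_D = (0.35·400 + 0.90·240) / 0.6150 = 356.00 / 0.6150 ≈ 578.9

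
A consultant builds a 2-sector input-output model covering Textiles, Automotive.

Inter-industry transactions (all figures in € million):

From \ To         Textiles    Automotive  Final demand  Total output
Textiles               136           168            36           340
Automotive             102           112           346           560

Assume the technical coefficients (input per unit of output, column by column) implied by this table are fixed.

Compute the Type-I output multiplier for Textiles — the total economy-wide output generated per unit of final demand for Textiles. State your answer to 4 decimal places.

Technical coefficients a_ij = z_ij / X_j:
  a_11 = 136/340 = 0.40, a_21 = 102/340 = 0.30
  a_12 = 168/560 = 0.30, a_22 = 112/560 = 0.20
I − A =
  [   0.60    -0.30]
  [  -0.30     0.80]
det(I−A) = (0.60)(0.80) − (-0.30)(-0.30) = 0.3900
adj(I−A) = [[0.80, 0.30], [0.30, 0.60]]
(I − A)⁻¹ = adj(I−A) / det(I−A) ≈
  [   2.05128     0.76923]
  [   0.76923     1.53846]
The output multiplier for sector j is the column-j sum of the Leontief inverse (I − A)⁻¹ = adj(I−A) / det(I−A).
Column 1 of adj(I−A): (0.80, 0.30); det(I−A) = 0.3900.
m_1 = (0.80 + 0.30) / 0.3900 = 1.10 / 0.3900 ≈ 2.8205.

m_1 = 2.8205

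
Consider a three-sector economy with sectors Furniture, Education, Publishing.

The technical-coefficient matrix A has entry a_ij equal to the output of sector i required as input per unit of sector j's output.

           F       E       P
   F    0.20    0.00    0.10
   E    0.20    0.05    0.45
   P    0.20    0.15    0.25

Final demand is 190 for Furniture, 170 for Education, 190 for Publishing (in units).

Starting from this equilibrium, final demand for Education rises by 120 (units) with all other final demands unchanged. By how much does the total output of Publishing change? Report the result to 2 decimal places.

Δx_P = 29.15

I − A =
  [   0.80     0.00    -0.10]
  [  -0.20     0.95    -0.45]
  [  -0.20    -0.15     0.75]
Cofactors of I−A, C_ij = (−1)^(i+j)·(minor ij) (rows/columns in the sector order above):
  C_11 = (0.95)(0.75) − (-0.45)(-0.15) = 0.6450
  C_12 = −[(-0.20)(0.75) − (-0.45)(-0.20)] = 0.2400
  C_13 = (-0.20)(-0.15) − (0.95)(-0.20) = 0.2200
  C_21 = −[(0.00)(0.75) − (-0.10)(-0.15)] = 0.0150
  C_22 = (0.80)(0.75) − (-0.10)(-0.20) = 0.5800
  C_23 = −[(0.80)(-0.15) − (0.00)(-0.20)] = 0.1200
  C_31 = (0.00)(-0.45) − (-0.10)(0.95) = 0.0950
  C_32 = −[(0.80)(-0.45) − (-0.10)(-0.20)] = 0.3800
  C_33 = (0.80)(0.95) − (0.00)(-0.20) = 0.7600
det(I−A) = Σ_j (I−A)_1j·C_1j = (0.80)(0.6450) + (0.00)(0.2400) + (-0.10)(0.2200) = 0.4940
adj(I−A) = Cᵀ =
  [ 0.6450   0.0150   0.0950]
  [ 0.2400   0.5800   0.3800]
  [ 0.2200   0.1200   0.7600]
(I − A)⁻¹ = adj(I−A) / det(I−A) ≈
  [   1.3057     0.0304     0.1923]
  [   0.4858     1.1741     0.7692]
  [   0.4453     0.2429     1.5385]
Δx = (I − A)⁻¹ Δd with Δd having +120 in the Education component and 0 elsewhere.
So Δx_P = L_PE · (+120), where L_PE = adj(I−A)_PE / det(I−A) = 0.1200 / 0.4940.
Δx_P = 0.1200 × (+120) / 0.4940 = 14.40 / 0.4940 ≈ 29.15.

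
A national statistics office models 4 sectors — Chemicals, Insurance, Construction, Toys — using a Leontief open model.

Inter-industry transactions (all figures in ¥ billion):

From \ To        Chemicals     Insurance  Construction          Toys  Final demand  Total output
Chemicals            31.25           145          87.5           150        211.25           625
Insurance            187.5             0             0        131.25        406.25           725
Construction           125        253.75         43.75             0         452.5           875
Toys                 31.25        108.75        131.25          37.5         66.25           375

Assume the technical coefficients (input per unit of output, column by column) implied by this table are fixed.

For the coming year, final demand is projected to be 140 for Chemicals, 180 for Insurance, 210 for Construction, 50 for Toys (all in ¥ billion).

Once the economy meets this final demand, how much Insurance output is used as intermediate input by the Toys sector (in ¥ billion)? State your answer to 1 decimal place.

Technical coefficients a_ij = z_ij / X_j:
  a_11 = 31.25/625 = 0.05, a_21 = 187.5/625 = 0.30, a_31 = 125/625 = 0.20, a_41 = 31.25/625 = 0.05
  a_12 = 145/725 = 0.20, a_22 = 0/725 = 0.00, a_32 = 253.75/725 = 0.35, a_42 = 108.75/725 = 0.15
  a_13 = 87.5/875 = 0.10, a_23 = 0/875 = 0.00, a_33 = 43.75/875 = 0.05, a_43 = 131.25/875 = 0.15
  a_14 = 150/375 = 0.40, a_24 = 131.25/375 = 0.35, a_34 = 0/375 = 0.00, a_44 = 37.5/375 = 0.10
I − A =
  [   0.95    -0.20    -0.10    -0.40]
  [  -0.30     1.00     0.00    -0.35]
  [  -0.20    -0.35     0.95     0.00]
  [  -0.05    -0.15    -0.15     0.90]
Compute the cofactors C_ij = (−1)^(i+j)·(3×3 minor ij) of I−A; the adjugate is their transpose:
adj(I−A) = Cᵀ =
  [ 0.786750   0.280500   0.155250   0.458750]
  [ 0.283625   0.763250   0.096625   0.422875]
  [ 0.270125   0.340250   0.709625   0.252375]
  [ 0.136000   0.199500   0.143000   0.815000]
det(I−A) = Σ_j (I−A)_1j·C_1j = (0.95)(0.786750) + (-0.20)(0.283625) + (-0.10)(0.270125) + (-0.40)(0.136000) = 0.609275
(I − A)⁻¹ = adj(I−A) / det(I−A) ≈
  [   1.2913     0.4604     0.2548     0.7529]
  [   0.4655     1.2527     0.1586     0.6941]
  [   0.4434     0.5585     1.1647     0.4142]
  [   0.2232     0.3274     0.2347     1.3377]
First solve x = (I − A)⁻¹ d = adj(I−A)·d / det(I−A); in particular x_4 = (0.136000·140 + 0.199500·180 + 0.143000·210 + 0.815000·50) / 0.609275 = 125.73 / 0.609275 ≈ 206.360.
Intermediate flow from 2 to 4: z_24 = a_24 · x_4 = 0.35 × 125.73 / 0.609275 = 44.0055 / 0.609275 ≈ 72.2.

z_24 = 72.2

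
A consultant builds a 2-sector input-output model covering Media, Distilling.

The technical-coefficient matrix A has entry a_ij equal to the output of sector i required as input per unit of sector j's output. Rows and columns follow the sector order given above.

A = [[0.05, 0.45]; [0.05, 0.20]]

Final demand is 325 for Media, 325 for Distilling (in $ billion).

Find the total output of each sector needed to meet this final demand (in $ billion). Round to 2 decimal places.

I − A =
  [   0.95    -0.45]
  [  -0.05     0.80]
det(I−A) = (0.95)(0.80) − (-0.45)(-0.05) = 0.7375
adj(I−A) = [[0.80, 0.45], [0.05, 0.95]]
(I − A)⁻¹ = adj(I−A) / det(I−A) ≈
  [   1.0847     0.6102]
  [   0.0678     1.2881]
x = (I − A)⁻¹ d = adj(I−A)·d / det(I−A), with det(I−A) = 0.7375:
  x_M = (0.80·325 + 0.45·325) / 0.7375 = 406.25 / 0.7375 ≈ 550.85
  x_D = (0.05·325 + 0.95·325) / 0.7375 = 325.00 / 0.7375 ≈ 440.68

x_M = 550.85, x_D = 440.68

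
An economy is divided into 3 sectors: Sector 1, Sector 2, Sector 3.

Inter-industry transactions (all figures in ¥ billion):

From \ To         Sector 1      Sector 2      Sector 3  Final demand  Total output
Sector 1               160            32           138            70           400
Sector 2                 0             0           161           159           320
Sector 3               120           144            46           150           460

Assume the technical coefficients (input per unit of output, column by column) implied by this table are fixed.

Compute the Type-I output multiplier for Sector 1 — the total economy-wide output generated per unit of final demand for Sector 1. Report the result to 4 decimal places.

m_1 = 3.3261

Technical coefficients a_ij = z_ij / X_j:
  a_11 = 160/400 = 0.40, a_21 = 0/400 = 0.00, a_31 = 120/400 = 0.30
  a_12 = 32/320 = 0.10, a_22 = 0/320 = 0.00, a_32 = 144/320 = 0.45
  a_13 = 138/460 = 0.30, a_23 = 161/460 = 0.35, a_33 = 46/460 = 0.10
I − A =
  [   0.60    -0.10    -0.30]
  [   0.00     1.00    -0.35]
  [  -0.30    -0.45     0.90]
Cofactors of I−A, C_ij = (−1)^(i+j)·(minor ij) (rows/columns in the sector order above):
  C_11 = (1.00)(0.90) − (-0.35)(-0.45) = 0.7425
  C_12 = −[(0.00)(0.90) − (-0.35)(-0.30)] = 0.1050
  C_13 = (0.00)(-0.45) − (1.00)(-0.30) = 0.3000
  C_21 = −[(-0.10)(0.90) − (-0.30)(-0.45)] = 0.2250
  C_22 = (0.60)(0.90) − (-0.30)(-0.30) = 0.4500
  C_23 = −[(0.60)(-0.45) − (-0.10)(-0.30)] = 0.3000
  C_31 = (-0.10)(-0.35) − (-0.30)(1.00) = 0.3350
  C_32 = −[(0.60)(-0.35) − (-0.30)(0.00)] = 0.2100
  C_33 = (0.60)(1.00) − (-0.10)(0.00) = 0.6000
det(I−A) = Σ_j (I−A)_1j·C_1j = (0.60)(0.7425) + (-0.10)(0.1050) + (-0.30)(0.3000) = 0.3450
adj(I−A) = Cᵀ =
  [ 0.7425   0.2250   0.3350]
  [ 0.1050   0.4500   0.2100]
  [ 0.3000   0.3000   0.6000]
(I − A)⁻¹ = adj(I−A) / det(I−A) ≈
  [   2.15217     0.65217     0.97101]
  [   0.30435     1.30435     0.60870]
  [   0.86957     0.86957     1.73913]
The output multiplier for sector j is the column-j sum of the Leontief inverse (I − A)⁻¹ = adj(I−A) / det(I−A).
Column 1 of adj(I−A): (0.7425, 0.1050, 0.3000); det(I−A) = 0.3450.
m_1 = (0.7425 + 0.1050 + 0.3000) / 0.3450 = 1.1475 / 0.3450 ≈ 3.3261.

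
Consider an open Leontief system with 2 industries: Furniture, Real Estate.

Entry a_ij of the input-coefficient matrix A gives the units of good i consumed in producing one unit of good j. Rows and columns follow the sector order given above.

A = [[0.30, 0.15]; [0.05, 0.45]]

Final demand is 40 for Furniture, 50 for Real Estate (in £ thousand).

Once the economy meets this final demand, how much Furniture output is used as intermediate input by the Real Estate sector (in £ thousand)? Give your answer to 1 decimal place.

z_12 = 14.7

I − A =
  [   0.70    -0.15]
  [  -0.05     0.55]
det(I−A) = (0.70)(0.55) − (-0.15)(-0.05) = 0.3775
adj(I−A) = [[0.55, 0.15], [0.05, 0.70]]
(I − A)⁻¹ = adj(I−A) / det(I−A) ≈
  [   1.4570     0.3974]
  [   0.1325     1.8543]
First solve x = (I − A)⁻¹ d = adj(I−A)·d / det(I−A); in particular x_2 = (0.05·40 + 0.70·50) / 0.3775 = 37.00 / 0.3775 ≈ 98.013.
Intermediate flow from 1 to 2: z_12 = a_12 · x_2 = 0.15 × 37.00 / 0.3775 = 5.55 / 0.3775 ≈ 14.7.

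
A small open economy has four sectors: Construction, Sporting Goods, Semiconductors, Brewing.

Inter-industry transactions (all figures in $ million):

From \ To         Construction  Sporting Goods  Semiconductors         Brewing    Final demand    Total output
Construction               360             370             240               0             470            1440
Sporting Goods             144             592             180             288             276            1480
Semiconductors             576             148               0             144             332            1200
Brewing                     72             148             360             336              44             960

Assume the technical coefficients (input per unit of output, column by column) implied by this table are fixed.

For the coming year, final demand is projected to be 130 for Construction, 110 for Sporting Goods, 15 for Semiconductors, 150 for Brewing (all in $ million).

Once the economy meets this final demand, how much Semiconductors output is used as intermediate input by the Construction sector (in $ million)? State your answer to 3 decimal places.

z_31 = 185.866

Technical coefficients a_ij = z_ij / X_j:
  a_11 = 360/1440 = 0.25, a_21 = 144/1440 = 0.10, a_31 = 576/1440 = 0.40, a_41 = 72/1440 = 0.05
  a_12 = 370/1480 = 0.25, a_22 = 592/1480 = 0.40, a_32 = 148/1480 = 0.10, a_42 = 148/1480 = 0.10
  a_13 = 240/1200 = 0.20, a_23 = 180/1200 = 0.15, a_33 = 0/1200 = 0.00, a_43 = 360/1200 = 0.30
  a_14 = 0/960 = 0.00, a_24 = 288/960 = 0.30, a_34 = 144/960 = 0.15, a_44 = 336/960 = 0.35
I − A =
  [   0.75    -0.25    -0.20     0.00]
  [  -0.10     0.60    -0.15    -0.30]
  [  -0.40    -0.10     1.00    -0.15]
  [  -0.05    -0.10    -0.30     0.65]
Compute the cofactors C_ij = (−1)^(i+j)·(3×3 minor ij) of I−A; the adjugate is their transpose:
adj(I−A) = Cᵀ =
  [ 0.312000   0.167250   0.118875   0.104625]
  [ 0.151625   0.400250   0.156625   0.220875]
  [ 0.158000   0.126875   0.250000   0.116250]
  [ 0.120250   0.133000   0.148625   0.348750]
det(I−A) = Σ_j (I−A)_1j·C_1j = (0.75)(0.312000) + (-0.25)(0.151625) + (-0.20)(0.158000) + (0.00)(0.120250) = 0.16449375
(I − A)⁻¹ = adj(I−A) / det(I−A) ≈
  [   1.8967     1.0168     0.7227     0.6360]
  [   0.9218     2.4332     0.9522     1.3428]
  [   0.9605     0.7713     1.5198     0.7067]
  [   0.7310     0.8085     0.9035     2.1201]
First solve x = (I − A)⁻¹ d = adj(I−A)·d / det(I−A); in particular x_1 = (0.312000·130 + 0.167250·110 + 0.118875·15 + 0.104625·150) / 0.16449375 = 76.434375 / 0.16449375 ≈ 464.66431.
Intermediate flow from 3 to 1: z_31 = a_31 · x_1 = 0.40 × 76.434375 / 0.16449375 = 30.57375 / 0.16449375 ≈ 185.866.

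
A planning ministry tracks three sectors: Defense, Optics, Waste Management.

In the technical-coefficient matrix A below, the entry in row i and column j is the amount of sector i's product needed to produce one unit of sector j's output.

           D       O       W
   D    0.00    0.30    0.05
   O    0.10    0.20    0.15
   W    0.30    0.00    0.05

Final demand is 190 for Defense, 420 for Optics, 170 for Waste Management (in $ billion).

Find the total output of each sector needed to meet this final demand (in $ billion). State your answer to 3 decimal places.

x_D = 394.547, x_O = 631.232, x_W = 303.541

I − A =
  [   1.00    -0.30    -0.05]
  [  -0.10     0.80    -0.15]
  [  -0.30     0.00     0.95]
Cofactors of I−A, C_ij = (−1)^(i+j)·(minor ij) (rows/columns in the sector order above):
  C_11 = (0.80)(0.95) − (-0.15)(0.00) = 0.7600
  C_12 = −[(-0.10)(0.95) − (-0.15)(-0.30)] = 0.1400
  C_13 = (-0.10)(0.00) − (0.80)(-0.30) = 0.2400
  C_21 = −[(-0.30)(0.95) − (-0.05)(0.00)] = 0.2850
  C_22 = (1.00)(0.95) − (-0.05)(-0.30) = 0.9350
  C_23 = −[(1.00)(0.00) − (-0.30)(-0.30)] = 0.0900
  C_31 = (-0.30)(-0.15) − (-0.05)(0.80) = 0.0850
  C_32 = −[(1.00)(-0.15) − (-0.05)(-0.10)] = 0.1550
  C_33 = (1.00)(0.80) − (-0.30)(-0.10) = 0.7700
det(I−A) = Σ_j (I−A)_1j·C_1j = (1.00)(0.7600) + (-0.30)(0.1400) + (-0.05)(0.2400) = 0.7060
adj(I−A) = Cᵀ =
  [ 0.7600   0.2850   0.0850]
  [ 0.1400   0.9350   0.1550]
  [ 0.2400   0.0900   0.7700]
(I − A)⁻¹ = adj(I−A) / det(I−A) ≈
  [   1.0765     0.4037     0.1204]
  [   0.1983     1.3244     0.2195]
  [   0.3399     0.1275     1.0907]
x = (I − A)⁻¹ d = adj(I−A)·d / det(I−A), with det(I−A) = 0.7060:
  x_D = (0.7600·190 + 0.2850·420 + 0.0850·170) / 0.7060 = 278.55 / 0.7060 ≈ 394.547
  x_O = (0.1400·190 + 0.9350·420 + 0.1550·170) / 0.7060 = 445.65 / 0.7060 ≈ 631.232
  x_W = (0.2400·190 + 0.0900·420 + 0.7700·170) / 0.7060 = 214.30 / 0.7060 ≈ 303.541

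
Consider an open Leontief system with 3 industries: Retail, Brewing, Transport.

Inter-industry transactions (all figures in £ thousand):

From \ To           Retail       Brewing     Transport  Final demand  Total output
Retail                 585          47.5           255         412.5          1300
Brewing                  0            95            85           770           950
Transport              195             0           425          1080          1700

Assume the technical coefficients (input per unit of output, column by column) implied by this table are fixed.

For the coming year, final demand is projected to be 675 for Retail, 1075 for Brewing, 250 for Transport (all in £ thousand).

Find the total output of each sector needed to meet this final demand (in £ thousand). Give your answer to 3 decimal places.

x_1 = 1512.478, x_2 = 1229.768, x_3 = 635.829

Technical coefficients a_ij = z_ij / X_j:
  a_11 = 585/1300 = 0.45, a_21 = 0/1300 = 0.00, a_31 = 195/1300 = 0.15
  a_12 = 47.5/950 = 0.05, a_22 = 95/950 = 0.10, a_32 = 0/950 = 0.00
  a_13 = 255/1700 = 0.15, a_23 = 85/1700 = 0.05, a_33 = 425/1700 = 0.25
I − A =
  [   0.55    -0.05    -0.15]
  [   0.00     0.90    -0.05]
  [  -0.15     0.00     0.75]
Cofactors of I−A, C_ij = (−1)^(i+j)·(minor ij) (rows/columns in the sector order above):
  C_11 = (0.90)(0.75) − (-0.05)(0.00) = 0.6750
  C_12 = −[(0.00)(0.75) − (-0.05)(-0.15)] = 0.0075
  C_13 = (0.00)(0.00) − (0.90)(-0.15) = 0.1350
  C_21 = −[(-0.05)(0.75) − (-0.15)(0.00)] = 0.0375
  C_22 = (0.55)(0.75) − (-0.15)(-0.15) = 0.3900
  C_23 = −[(0.55)(0.00) − (-0.05)(-0.15)] = 0.0075
  C_31 = (-0.05)(-0.05) − (-0.15)(0.90) = 0.1375
  C_32 = −[(0.55)(-0.05) − (-0.15)(0.00)] = 0.0275
  C_33 = (0.55)(0.90) − (-0.05)(0.00) = 0.4950
det(I−A) = Σ_j (I−A)_1j·C_1j = (0.55)(0.6750) + (-0.05)(0.0075) + (-0.15)(0.1350) = 0.350625
adj(I−A) = Cᵀ =
  [ 0.6750   0.0375   0.1375]
  [ 0.0075   0.3900   0.0275]
  [ 0.1350   0.0075   0.4950]
(I − A)⁻¹ = adj(I−A) / det(I−A) ≈
  [   1.9251     0.1070     0.3922]
  [   0.0214     1.1123     0.0784]
  [   0.3850     0.0214     1.4118]
x = (I − A)⁻¹ d = adj(I−A)·d / det(I−A), with det(I−A) = 0.350625:
  x_1 = (0.6750·675 + 0.0375·1075 + 0.1375·250) / 0.350625 = 530.3125 / 0.350625 ≈ 1512.478
  x_2 = (0.0075·675 + 0.3900·1075 + 0.0275·250) / 0.350625 = 431.1875 / 0.350625 ≈ 1229.768
  x_3 = (0.1350·675 + 0.0075·1075 + 0.4950·250) / 0.350625 = 222.9375 / 0.350625 ≈ 635.829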